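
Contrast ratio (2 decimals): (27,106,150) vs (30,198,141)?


Linearize each sRGB channel c=v/255: c/12.92 if c ≤ 0.04045 else ((c+0.055)/1.055)^2.4
L = 0.2126×R_lin + 0.7152×G_lin + 0.0722×B_lin
Color 1 (27,106,150):
  R=27: 27/255≈0.1059 > 0.04045 → ((0.1059+0.055)/1.055)^2.4 ≈ 0.01096
  G=106: 106/255≈0.4157 > 0.04045 → ((0.4157+0.055)/1.055)^2.4 ≈ 0.14413
  B=150: 150/255≈0.5882 > 0.04045 → ((0.5882+0.055)/1.055)^2.4 ≈ 0.30499
  L1 = 0.2126×0.01096 + 0.7152×0.14413 + 0.0722×0.30499 ≈ 0.12743
Color 2 (30,198,141):
  R=30: 30/255≈0.1176 > 0.04045 → ((0.1176+0.055)/1.055)^2.4 ≈ 0.01298
  G=198: 198/255≈0.7765 > 0.04045 → ((0.7765+0.055)/1.055)^2.4 ≈ 0.56471
  B=141: 141/255≈0.5529 > 0.04045 → ((0.5529+0.055)/1.055)^2.4 ≈ 0.26636
  L2 = 0.2126×0.01298 + 0.7152×0.56471 + 0.0722×0.26636 ≈ 0.42587
Lighter = 0.42587, Darker = 0.12743
Ratio = (L_lighter + 0.05) / (L_darker + 0.05)
Ratio = (0.42587 + 0.05) / (0.12743 + 0.05) = 0.47587 / 0.17743 ≈ 2.6820
Ratio ≈ 2.68:1


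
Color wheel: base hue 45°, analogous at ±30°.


Base hue: 45°
Left analog: (45 - 30) mod 360 = 15°
Right analog: (45 + 30) mod 360 = 75°
Analogous hues = 15° and 75°


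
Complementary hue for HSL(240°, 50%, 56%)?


Complement = opposite side of color wheel = hue + 180°
H' = (240 + 180) mod 360 = 60°
S and L unchanged.
= HSL(60°, 50%, 56%)


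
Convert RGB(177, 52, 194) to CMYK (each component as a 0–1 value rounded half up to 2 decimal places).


R'=177/255≈0.6941, G'=52/255≈0.2039, B'=194/255≈0.7608
K = 1 - max(R',G',B') = 1 - 194/255 = 61/255 = 0.23921… → 0.24
(1-R'-K)/(1-K) simplifies to (max-R)/max with max = 194:
C = (194-177)/194 = 17/194 = 0.08762… → 0.09
M = (194-52)/194 = 142/194 = 0.73195… → 0.73
Y = (194-194)/194 = 0/194 = 0 → 0.00
= CMYK(0.09, 0.73, 0.00, 0.24)


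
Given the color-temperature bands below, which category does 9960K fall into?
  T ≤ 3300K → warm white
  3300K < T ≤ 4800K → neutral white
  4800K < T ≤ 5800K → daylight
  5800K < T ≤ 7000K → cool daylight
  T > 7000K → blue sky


Temperature: 9960K
9960K > 7000K → blue sky
Classification: blue sky


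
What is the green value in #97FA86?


Color: #97FA86
R = 97 = 151
G = FA = 250
B = 86 = 134
Green = 250


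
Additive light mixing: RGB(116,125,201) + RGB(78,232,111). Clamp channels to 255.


Additive: each channel = min(255, C₁+C₂)
R: 116+78 = 194 → 194
G: 125+232 = 357 → 255
B: 201+111 = 312 → 255
= RGB(194, 255, 255)


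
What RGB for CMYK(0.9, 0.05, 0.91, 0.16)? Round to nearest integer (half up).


R = 255 × (1-C) × (1-K) = 255 × 0.10 × 0.84 = 21.42 → 21
G = 255 × (1-M) × (1-K) = 255 × 0.95 × 0.84 = 203.49 → 203
B = 255 × (1-Y) × (1-K) = 255 × 0.09 × 0.84 = 19.278 → 19
= RGB(21, 203, 19)


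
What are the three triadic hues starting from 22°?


Triadic: equally spaced at 120° intervals
H1 = 22°
H2 = (22 + 120) mod 360 = 142°
H3 = (22 + 240) mod 360 = 262°
Triadic = 22°, 142°, 262°


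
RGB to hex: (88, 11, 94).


R = 88 → 58 (hex)
G = 11 → 0B (hex)
B = 94 → 5E (hex)
Hex = #580B5E


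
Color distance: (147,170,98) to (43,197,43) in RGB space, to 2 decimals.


d = √[(R₁-R₂)² + (G₁-G₂)² + (B₁-B₂)²]
d = √[(147-43)² + (170-197)² + (98-43)²]
d = √[10816 + 729 + 3025]
d = √14570
d ≈ 120.71


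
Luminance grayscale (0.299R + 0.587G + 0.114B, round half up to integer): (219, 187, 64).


Gray = 0.299×R + 0.587×G + 0.114×B
Gray = 0.299×219 + 0.587×187 + 0.114×64
Gray = 65.481 + 109.769 + 7.296
Gray = 182.546 → round half up → 183
Gray = 183


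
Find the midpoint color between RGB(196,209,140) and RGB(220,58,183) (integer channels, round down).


Midpoint: each channel = ⌊(C₁+C₂)/2⌋
R: ⌊(196+220)/2⌋ = 208
G: ⌊(209+58)/2⌋ = 133
B: ⌊(140+183)/2⌋ = 161
= RGB(208, 133, 161)


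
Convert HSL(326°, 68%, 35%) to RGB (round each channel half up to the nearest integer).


H=326°, S=0.68, L=0.35
C = (1-|2L-1|)×S = (1-|-0.30|)×0.68 = 0.476
H' = H/60 = 326/60 ≈ 5.4333; X = C×(1-|H' mod 2 - 1|) ≈ 0.2697
m = L - C/2 = 0.35 - 0.238 = 0.112
Sector ⌊H'⌋ = 5 → (R',G',B') = (0.476, 0.0, ≈0.2697)
RGB = ((R'+m)×255, (G'+m)×255, (B'+m)×255) = (149.94, 28.56, 97.342)
Round half up → RGB(150, 29, 97)


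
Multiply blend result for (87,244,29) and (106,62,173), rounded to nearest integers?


Multiply: C = A×B/255, rounded to nearest integer
R: 87×106/255 = 9222/255 ≈ 36.165 → 36
G: 244×62/255 = 15128/255 ≈ 59.325 → 59
B: 29×173/255 = 5017/255 ≈ 19.675 → 20
= RGB(36, 59, 20)


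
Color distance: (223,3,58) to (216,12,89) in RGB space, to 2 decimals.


d = √[(R₁-R₂)² + (G₁-G₂)² + (B₁-B₂)²]
d = √[(223-216)² + (3-12)² + (58-89)²]
d = √[49 + 81 + 961]
d = √1091
d ≈ 33.03


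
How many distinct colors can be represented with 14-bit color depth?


Colors = 2^bits = 2^14
= 16,384 colors


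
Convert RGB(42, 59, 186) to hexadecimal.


R = 42 → 2A (hex)
G = 59 → 3B (hex)
B = 186 → BA (hex)
Hex = #2A3BBA


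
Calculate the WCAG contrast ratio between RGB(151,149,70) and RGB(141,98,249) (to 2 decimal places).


Linearize each sRGB channel c=v/255: c/12.92 if c ≤ 0.04045 else ((c+0.055)/1.055)^2.4
L = 0.2126×R_lin + 0.7152×G_lin + 0.0722×B_lin
Color 1 (151,149,70):
  R=151: 151/255≈0.5922 > 0.04045 → ((0.5922+0.055)/1.055)^2.4 ≈ 0.30947
  G=149: 149/255≈0.5843 > 0.04045 → ((0.5843+0.055)/1.055)^2.4 ≈ 0.30054
  B=70: 70/255≈0.2745 > 0.04045 → ((0.2745+0.055)/1.055)^2.4 ≈ 0.06125
  L1 = 0.2126×0.30947 + 0.7152×0.30054 + 0.0722×0.06125 ≈ 0.28516
Color 2 (141,98,249):
  R=141: 141/255≈0.5529 > 0.04045 → ((0.5529+0.055)/1.055)^2.4 ≈ 0.26636
  G=98: 98/255≈0.3843 > 0.04045 → ((0.3843+0.055)/1.055)^2.4 ≈ 0.12214
  B=249: 249/255≈0.9765 > 0.04045 → ((0.9765+0.055)/1.055)^2.4 ≈ 0.94731
  L2 = 0.2126×0.26636 + 0.7152×0.12214 + 0.0722×0.94731 ≈ 0.21238
Lighter = 0.28516, Darker = 0.21238
Ratio = (L_lighter + 0.05) / (L_darker + 0.05)
Ratio = (0.28516 + 0.05) / (0.21238 + 0.05) = 0.33516 / 0.26238 ≈ 1.2774
Ratio ≈ 1.28:1


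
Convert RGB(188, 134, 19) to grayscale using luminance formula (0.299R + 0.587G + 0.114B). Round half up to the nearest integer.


Gray = 0.299×R + 0.587×G + 0.114×B
Gray = 0.299×188 + 0.587×134 + 0.114×19
Gray = 56.212 + 78.658 + 2.166
Gray = 137.036 → round half up → 137
Gray = 137


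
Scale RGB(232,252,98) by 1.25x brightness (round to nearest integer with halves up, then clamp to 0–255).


Multiply each channel by 1.25, round half up, clamp to [0, 255]
R: 232×1.25 = 290 → clamp → 255
G: 252×1.25 = 315 → clamp → 255
B: 98×1.25 = 122.5 → round → 123
= RGB(255, 255, 123)


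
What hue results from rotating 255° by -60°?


New hue = (H + rotation) mod 360
New hue = (255 -60) mod 360
= 195 mod 360
= 195°


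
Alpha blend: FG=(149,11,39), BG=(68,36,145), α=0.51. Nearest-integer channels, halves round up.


C = α×F + (1-α)×B, with 1-α = 0.49
R: 0.51×149 + 0.49×68 = 75.99 + 33.32 = 109.31 → 109
G: 0.51×11 + 0.49×36 = 5.61 + 17.64 = 23.25 → 23
B: 0.51×39 + 0.49×145 = 19.89 + 71.05 = 90.94 → 91
= RGB(109, 23, 91)


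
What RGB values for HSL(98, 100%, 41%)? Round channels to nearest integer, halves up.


H=98°, S=1.00, L=0.41
C = (1-|2L-1|)×S = (1-|-0.18|)×1.00 = 0.82
H' = H/60 = 98/60 ≈ 1.6333; X = C×(1-|H' mod 2 - 1|) ≈ 0.3007
m = L - C/2 = 0.41 - 0.41 = 0
Sector ⌊H'⌋ = 1 → (R',G',B') = (≈0.3007, 0.82, 0.0)
RGB = ((R'+m)×255, (G'+m)×255, (B'+m)×255) = (76.67, 209.1, 0.0)
Round half up → RGB(77, 209, 0)


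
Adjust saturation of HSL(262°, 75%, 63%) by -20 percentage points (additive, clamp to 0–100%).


Original S = 75%
Adjustment = -20 percentage points
New S = 75 + (-20) = 55
Clamp to [0, 100] → 55
= HSL(262°, 55%, 63%)


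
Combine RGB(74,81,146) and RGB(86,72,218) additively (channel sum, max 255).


Additive: each channel = min(255, C₁+C₂)
R: 74+86 = 160 → 160
G: 81+72 = 153 → 153
B: 146+218 = 364 → 255
= RGB(160, 153, 255)


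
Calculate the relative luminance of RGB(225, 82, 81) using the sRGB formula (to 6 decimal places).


Linearize each channel (sRGB transfer function): c = v/255; c_lin = c/12.92 if c ≤ 0.04045, else ((c+0.055)/1.055)^2.4
  R: 225/255 ≈ 0.882353 > 0.04045 → ((0.882353+0.055)/1.055)^2.4 ≈ 0.752942
  G: 82/255 ≈ 0.321569 > 0.04045 → ((0.321569+0.055)/1.055)^2.4 ≈ 0.084376
  B: 81/255 ≈ 0.317647 > 0.04045 → ((0.317647+0.055)/1.055)^2.4 ≈ 0.082283
R_lin = 0.752942, G_lin = 0.084376, B_lin = 0.082283
L = 0.2126×R + 0.7152×G + 0.0722×B
L = 0.2126×0.752942 + 0.7152×0.084376 + 0.0722×0.082283
L ≈ 0.226362


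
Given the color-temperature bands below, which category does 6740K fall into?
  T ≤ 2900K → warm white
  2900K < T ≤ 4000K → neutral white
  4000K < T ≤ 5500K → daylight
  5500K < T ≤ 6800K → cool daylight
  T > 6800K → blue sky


Temperature: 6740K
5500K < 6740K ≤ 6800K → cool daylight
Classification: cool daylight


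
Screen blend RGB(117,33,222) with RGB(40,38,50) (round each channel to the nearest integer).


Screen: C = 255 - (255-A)×(255-B)/255, rounded to nearest integer
R: 255 - (255-117)×(255-40)/255 = 255 - 29670/255 ≈ 255 - 116.353 = 138.647 → 139
G: 255 - (255-33)×(255-38)/255 = 255 - 48174/255 ≈ 255 - 188.918 = 66.082 → 66
B: 255 - (255-222)×(255-50)/255 = 255 - 6765/255 ≈ 255 - 26.529 = 228.471 → 228
= RGB(139, 66, 228)


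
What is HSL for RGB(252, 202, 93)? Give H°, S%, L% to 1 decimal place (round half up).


Normalize: R'=252/255≈0.9882, G'=202/255≈0.7922, B'=93/255≈0.3647
Max=252/255, Min=93/255, Δ=Max-Min=159/255
L = (Max+Min)/2 = (252+93)/510 = 345/510 = 0.67647… → L = 67.6%
L > 0.5 → S = Δ/(2-Max-Min) = 159/(510-252-93) = 159/165 = 0.96363… → S = 96.4%
(the 1/255 factors cancel in S and H, so raw channel differences can be used)
Max is R' → H = 60 × (((G-B)/Δ) mod 6) = 60 × (((202-93)/159) mod 6)
  109/159 = 0.6855…
  H = 60 × 0.6855… = 41.132…° → H = 41.1°
= HSL(41.1°, 96.4%, 67.6%)


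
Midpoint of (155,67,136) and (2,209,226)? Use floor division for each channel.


Midpoint: each channel = ⌊(C₁+C₂)/2⌋
R: ⌊(155+2)/2⌋ = 78
G: ⌊(67+209)/2⌋ = 138
B: ⌊(136+226)/2⌋ = 181
= RGB(78, 138, 181)


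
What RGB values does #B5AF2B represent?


B5 → 181 (R)
AF → 175 (G)
2B → 43 (B)
= RGB(181, 175, 43)


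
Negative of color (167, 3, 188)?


Invert: (255-R, 255-G, 255-B)
R: 255-167 = 88
G: 255-3 = 252
B: 255-188 = 67
= RGB(88, 252, 67)


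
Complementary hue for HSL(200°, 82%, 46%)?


Complement = opposite side of color wheel = hue + 180°
H' = (200 + 180) mod 360 = 20°
S and L unchanged.
= HSL(20°, 82%, 46%)


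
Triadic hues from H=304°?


Triadic: equally spaced at 120° intervals
H1 = 304°
H2 = (304 + 120) mod 360 = 64°
H3 = (304 + 240) mod 360 = 184°
Triadic = 304°, 64°, 184°


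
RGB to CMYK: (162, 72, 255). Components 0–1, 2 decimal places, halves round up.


R'=162/255≈0.6353, G'=72/255≈0.2824, B'=255/255≈1.0000
K = 1 - max(R',G',B') = 1 - 255/255 = 0/255 = 0 → 0.00
(1-R'-K)/(1-K) simplifies to (max-R)/max with max = 255:
C = (255-162)/255 = 93/255 = 0.36470… → 0.36
M = (255-72)/255 = 183/255 = 0.71764… → 0.72
Y = (255-255)/255 = 0/255 = 0 → 0.00
= CMYK(0.36, 0.72, 0.00, 0.00)


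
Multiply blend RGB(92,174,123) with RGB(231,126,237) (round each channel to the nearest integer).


Multiply: C = A×B/255, rounded to nearest integer
R: 92×231/255 = 21252/255 ≈ 83.341 → 83
G: 174×126/255 = 21924/255 ≈ 85.976 → 86
B: 123×237/255 = 29151/255 ≈ 114.318 → 114
= RGB(83, 86, 114)


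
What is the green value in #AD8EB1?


Color: #AD8EB1
R = AD = 173
G = 8E = 142
B = B1 = 177
Green = 142


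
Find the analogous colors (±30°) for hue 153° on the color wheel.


Base hue: 153°
Left analog: (153 - 30) mod 360 = 123°
Right analog: (153 + 30) mod 360 = 183°
Analogous hues = 123° and 183°


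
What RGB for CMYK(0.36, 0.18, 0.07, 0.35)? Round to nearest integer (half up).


R = 255 × (1-C) × (1-K) = 255 × 0.64 × 0.65 = 106.08 → 106
G = 255 × (1-M) × (1-K) = 255 × 0.82 × 0.65 = 135.915 → 136
B = 255 × (1-Y) × (1-K) = 255 × 0.93 × 0.65 = 154.1475 → 154
= RGB(106, 136, 154)


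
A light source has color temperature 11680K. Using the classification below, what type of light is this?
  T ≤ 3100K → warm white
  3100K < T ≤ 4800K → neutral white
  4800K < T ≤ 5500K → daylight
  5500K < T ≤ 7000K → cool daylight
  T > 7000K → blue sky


Temperature: 11680K
11680K > 7000K → blue sky
Classification: blue sky


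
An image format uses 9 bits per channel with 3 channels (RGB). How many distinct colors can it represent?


Total bits = 9 bits/channel × 3 channels = 27 bits
Distinct colors = 2^27
= 134,217,728 colors


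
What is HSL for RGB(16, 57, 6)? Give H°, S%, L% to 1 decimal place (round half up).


Normalize: R'=16/255≈0.0627, G'=57/255≈0.2235, B'=6/255≈0.0235
Max=57/255, Min=6/255, Δ=Max-Min=51/255
L = (Max+Min)/2 = (57+6)/510 = 63/510 = 0.12352… → L = 12.4%
L ≤ 0.5 → S = Δ/(Max+Min) = 51/(57+6) = 51/63 = 0.80952… → S = 81.0%
(the 1/255 factors cancel in S and H, so raw channel differences can be used)
Max is G' → H = 60 × ((B-R)/Δ + 2) = 60 × ((6-16)/51 + 2)
  -10/51 + 2 = -0.1960… + 2 = 1.8039…
  H = 60 × 1.8039… = 108.235…° → H = 108.2°
= HSL(108.2°, 81.0%, 12.4%)


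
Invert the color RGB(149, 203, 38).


Invert: (255-R, 255-G, 255-B)
R: 255-149 = 106
G: 255-203 = 52
B: 255-38 = 217
= RGB(106, 52, 217)


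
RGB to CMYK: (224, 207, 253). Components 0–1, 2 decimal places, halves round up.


R'=224/255≈0.8784, G'=207/255≈0.8118, B'=253/255≈0.9922
K = 1 - max(R',G',B') = 1 - 253/255 = 2/255 = 0.00784… → 0.01
(1-R'-K)/(1-K) simplifies to (max-R)/max with max = 253:
C = (253-224)/253 = 29/253 = 0.11462… → 0.11
M = (253-207)/253 = 46/253 = 0.18181… → 0.18
Y = (253-253)/253 = 0/253 = 0 → 0.00
= CMYK(0.11, 0.18, 0.00, 0.01)


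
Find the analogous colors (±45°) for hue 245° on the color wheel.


Base hue: 245°
Left analog: (245 - 45) mod 360 = 200°
Right analog: (245 + 45) mod 360 = 290°
Analogous hues = 200° and 290°


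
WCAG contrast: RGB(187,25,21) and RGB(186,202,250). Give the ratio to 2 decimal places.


Linearize each sRGB channel c=v/255: c/12.92 if c ≤ 0.04045 else ((c+0.055)/1.055)^2.4
L = 0.2126×R_lin + 0.7152×G_lin + 0.0722×B_lin
Color 1 (187,25,21):
  R=187: 187/255≈0.7333 > 0.04045 → ((0.7333+0.055)/1.055)^2.4 ≈ 0.49693
  G=25: 25/255≈0.0980 > 0.04045 → ((0.0980+0.055)/1.055)^2.4 ≈ 0.00972
  B=21: 21/255≈0.0824 > 0.04045 → ((0.0824+0.055)/1.055)^2.4 ≈ 0.00750
  L1 = 0.2126×0.49693 + 0.7152×0.00972 + 0.0722×0.00750 ≈ 0.11314
Color 2 (186,202,250):
  R=186: 186/255≈0.7294 > 0.04045 → ((0.7294+0.055)/1.055)^2.4 ≈ 0.49102
  G=202: 202/255≈0.7922 > 0.04045 → ((0.7922+0.055)/1.055)^2.4 ≈ 0.59062
  B=250: 250/255≈0.9804 > 0.04045 → ((0.9804+0.055)/1.055)^2.4 ≈ 0.95597
  L2 = 0.2126×0.49102 + 0.7152×0.59062 + 0.0722×0.95597 ≈ 0.59582
Lighter = 0.59582, Darker = 0.11314
Ratio = (L_lighter + 0.05) / (L_darker + 0.05)
Ratio = (0.59582 + 0.05) / (0.11314 + 0.05) = 0.64582 / 0.16314 ≈ 3.9587
Ratio ≈ 3.96:1


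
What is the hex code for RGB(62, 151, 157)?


R = 62 → 3E (hex)
G = 151 → 97 (hex)
B = 157 → 9D (hex)
Hex = #3E979D


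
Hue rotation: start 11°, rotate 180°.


New hue = (H + rotation) mod 360
New hue = (11 + 180) mod 360
= 191 mod 360
= 191°


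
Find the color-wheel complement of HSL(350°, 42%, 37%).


Complement = opposite side of color wheel = hue + 180°
H' = (350 + 180) mod 360 = 170°
S and L unchanged.
= HSL(170°, 42%, 37%)


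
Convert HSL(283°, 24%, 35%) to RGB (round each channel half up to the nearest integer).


H=283°, S=0.24, L=0.35
C = (1-|2L-1|)×S = (1-|-0.30|)×0.24 = 0.168
H' = H/60 = 283/60 ≈ 4.7167; X = C×(1-|H' mod 2 - 1|) = 0.1204
m = L - C/2 = 0.35 - 0.084 = 0.266
Sector ⌊H'⌋ = 4 → (R',G',B') = (0.1204, 0.0, 0.168)
RGB = ((R'+m)×255, (G'+m)×255, (B'+m)×255) = (98.532, 67.83, 110.67)
Round half up → RGB(99, 68, 111)


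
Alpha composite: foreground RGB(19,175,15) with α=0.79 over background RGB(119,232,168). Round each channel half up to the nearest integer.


C = α×F + (1-α)×B, with 1-α = 0.21
R: 0.79×19 + 0.21×119 = 15.01 + 24.99 = 40.00 → 40
G: 0.79×175 + 0.21×232 = 138.25 + 48.72 = 186.97 → 187
B: 0.79×15 + 0.21×168 = 11.85 + 35.28 = 47.13 → 47
= RGB(40, 187, 47)


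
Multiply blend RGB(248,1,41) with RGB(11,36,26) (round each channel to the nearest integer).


Multiply: C = A×B/255, rounded to nearest integer
R: 248×11/255 = 2728/255 ≈ 10.698 → 11
G: 1×36/255 = 36/255 ≈ 0.141 → 0
B: 41×26/255 = 1066/255 ≈ 4.180 → 4
= RGB(11, 0, 4)


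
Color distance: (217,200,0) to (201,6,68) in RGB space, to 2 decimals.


d = √[(R₁-R₂)² + (G₁-G₂)² + (B₁-B₂)²]
d = √[(217-201)² + (200-6)² + (0-68)²]
d = √[256 + 37636 + 4624]
d = √42516
d ≈ 206.19


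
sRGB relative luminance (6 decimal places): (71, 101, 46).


Linearize each channel (sRGB transfer function): c = v/255; c_lin = c/12.92 if c ≤ 0.04045, else ((c+0.055)/1.055)^2.4
  R: 71/255 ≈ 0.278431 > 0.04045 → ((0.278431+0.055)/1.055)^2.4 ≈ 0.063010
  G: 101/255 ≈ 0.396078 > 0.04045 → ((0.396078+0.055)/1.055)^2.4 ≈ 0.130136
  B: 46/255 ≈ 0.180392 > 0.04045 → ((0.180392+0.055)/1.055)^2.4 ≈ 0.027321
R_lin = 0.063010, G_lin = 0.130136, B_lin = 0.027321
L = 0.2126×R + 0.7152×G + 0.0722×B
L = 0.2126×0.063010 + 0.7152×0.130136 + 0.0722×0.027321
L ≈ 0.108442


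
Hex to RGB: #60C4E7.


60 → 96 (R)
C4 → 196 (G)
E7 → 231 (B)
= RGB(96, 196, 231)


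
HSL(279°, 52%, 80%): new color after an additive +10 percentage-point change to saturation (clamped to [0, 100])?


Original S = 52%
Adjustment = +10 percentage points
New S = 52 + (10) = 62
Clamp to [0, 100] → 62
= HSL(279°, 62%, 80%)


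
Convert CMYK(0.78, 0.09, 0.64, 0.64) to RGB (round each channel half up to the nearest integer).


R = 255 × (1-C) × (1-K) = 255 × 0.22 × 0.36 = 20.196 → 20
G = 255 × (1-M) × (1-K) = 255 × 0.91 × 0.36 = 83.538 → 84
B = 255 × (1-Y) × (1-K) = 255 × 0.36 × 0.36 = 33.048 → 33
= RGB(20, 84, 33)


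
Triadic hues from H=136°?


Triadic: equally spaced at 120° intervals
H1 = 136°
H2 = (136 + 120) mod 360 = 256°
H3 = (136 + 240) mod 360 = 16°
Triadic = 136°, 256°, 16°


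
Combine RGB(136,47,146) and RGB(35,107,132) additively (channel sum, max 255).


Additive: each channel = min(255, C₁+C₂)
R: 136+35 = 171 → 171
G: 47+107 = 154 → 154
B: 146+132 = 278 → 255
= RGB(171, 154, 255)


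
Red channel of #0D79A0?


Color: #0D79A0
R = 0D = 13
G = 79 = 121
B = A0 = 160
Red = 13


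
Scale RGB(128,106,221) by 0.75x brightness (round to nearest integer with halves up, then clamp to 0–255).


Multiply each channel by 0.75, round half up, clamp to [0, 255]
R: 128×0.75 = 96
G: 106×0.75 = 79.5 → round → 80
B: 221×0.75 = 165.75 → round → 166
= RGB(96, 80, 166)


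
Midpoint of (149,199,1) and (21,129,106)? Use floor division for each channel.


Midpoint: each channel = ⌊(C₁+C₂)/2⌋
R: ⌊(149+21)/2⌋ = 85
G: ⌊(199+129)/2⌋ = 164
B: ⌊(1+106)/2⌋ = 53
= RGB(85, 164, 53)


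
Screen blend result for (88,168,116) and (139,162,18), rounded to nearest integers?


Screen: C = 255 - (255-A)×(255-B)/255, rounded to nearest integer
R: 255 - (255-88)×(255-139)/255 = 255 - 19372/255 ≈ 255 - 75.969 = 179.031 → 179
G: 255 - (255-168)×(255-162)/255 = 255 - 8091/255 ≈ 255 - 31.729 = 223.271 → 223
B: 255 - (255-116)×(255-18)/255 = 255 - 32943/255 ≈ 255 - 129.188 = 125.812 → 126
= RGB(179, 223, 126)


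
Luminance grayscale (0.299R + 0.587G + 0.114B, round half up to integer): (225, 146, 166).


Gray = 0.299×R + 0.587×G + 0.114×B
Gray = 0.299×225 + 0.587×146 + 0.114×166
Gray = 67.275 + 85.702 + 18.924
Gray = 171.901 → round half up → 172
Gray = 172


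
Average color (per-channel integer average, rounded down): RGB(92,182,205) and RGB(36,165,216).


Midpoint: each channel = ⌊(C₁+C₂)/2⌋
R: ⌊(92+36)/2⌋ = 64
G: ⌊(182+165)/2⌋ = 173
B: ⌊(205+216)/2⌋ = 210
= RGB(64, 173, 210)


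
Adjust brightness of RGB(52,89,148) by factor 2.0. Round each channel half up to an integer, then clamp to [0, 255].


Multiply each channel by 2.0, round half up, clamp to [0, 255]
R: 52×2.0 = 104
G: 89×2.0 = 178
B: 148×2.0 = 296 → clamp → 255
= RGB(104, 178, 255)


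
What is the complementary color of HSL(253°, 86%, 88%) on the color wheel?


Complement = opposite side of color wheel = hue + 180°
H' = (253 + 180) mod 360 = 73°
S and L unchanged.
= HSL(73°, 86%, 88%)


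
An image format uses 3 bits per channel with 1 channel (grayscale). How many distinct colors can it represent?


Total bits = 3 bits/channel × 1 channels = 3 bits
Distinct colors = 2^3
= 8 colors


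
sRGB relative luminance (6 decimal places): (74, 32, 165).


Linearize each channel (sRGB transfer function): c = v/255; c_lin = c/12.92 if c ≤ 0.04045, else ((c+0.055)/1.055)^2.4
  R: 74/255 ≈ 0.290196 > 0.04045 → ((0.290196+0.055)/1.055)^2.4 ≈ 0.068478
  G: 32/255 ≈ 0.125490 > 0.04045 → ((0.125490+0.055)/1.055)^2.4 ≈ 0.014444
  B: 165/255 ≈ 0.647059 > 0.04045 → ((0.647059+0.055)/1.055)^2.4 ≈ 0.376262
R_lin = 0.068478, G_lin = 0.014444, B_lin = 0.376262
L = 0.2126×R + 0.7152×G + 0.0722×B
L = 0.2126×0.068478 + 0.7152×0.014444 + 0.0722×0.376262
L ≈ 0.052055


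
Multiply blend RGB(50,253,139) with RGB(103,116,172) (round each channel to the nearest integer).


Multiply: C = A×B/255, rounded to nearest integer
R: 50×103/255 = 5150/255 ≈ 20.196 → 20
G: 253×116/255 = 29348/255 ≈ 115.090 → 115
B: 139×172/255 = 23908/255 ≈ 93.757 → 94
= RGB(20, 115, 94)


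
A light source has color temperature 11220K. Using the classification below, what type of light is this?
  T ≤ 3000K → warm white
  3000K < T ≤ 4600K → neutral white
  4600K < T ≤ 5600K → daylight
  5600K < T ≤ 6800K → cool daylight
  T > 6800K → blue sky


Temperature: 11220K
11220K > 6800K → blue sky
Classification: blue sky


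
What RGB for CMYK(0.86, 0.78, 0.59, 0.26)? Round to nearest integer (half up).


R = 255 × (1-C) × (1-K) = 255 × 0.14 × 0.74 = 26.418 → 26
G = 255 × (1-M) × (1-K) = 255 × 0.22 × 0.74 = 41.514 → 42
B = 255 × (1-Y) × (1-K) = 255 × 0.41 × 0.74 = 77.367 → 77
= RGB(26, 42, 77)


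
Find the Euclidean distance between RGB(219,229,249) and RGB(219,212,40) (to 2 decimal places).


d = √[(R₁-R₂)² + (G₁-G₂)² + (B₁-B₂)²]
d = √[(219-219)² + (229-212)² + (249-40)²]
d = √[0 + 289 + 43681]
d = √43970
d ≈ 209.69


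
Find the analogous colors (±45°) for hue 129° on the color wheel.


Base hue: 129°
Left analog: (129 - 45) mod 360 = 84°
Right analog: (129 + 45) mod 360 = 174°
Analogous hues = 84° and 174°


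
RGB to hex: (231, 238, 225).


R = 231 → E7 (hex)
G = 238 → EE (hex)
B = 225 → E1 (hex)
Hex = #E7EEE1


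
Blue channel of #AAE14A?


Color: #AAE14A
R = AA = 170
G = E1 = 225
B = 4A = 74
Blue = 74


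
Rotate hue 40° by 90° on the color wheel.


New hue = (H + rotation) mod 360
New hue = (40 + 90) mod 360
= 130 mod 360
= 130°


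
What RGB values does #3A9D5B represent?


3A → 58 (R)
9D → 157 (G)
5B → 91 (B)
= RGB(58, 157, 91)


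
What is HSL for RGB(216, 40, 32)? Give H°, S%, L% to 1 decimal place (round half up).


Normalize: R'=216/255≈0.8471, G'=40/255≈0.1569, B'=32/255≈0.1255
Max=216/255, Min=32/255, Δ=Max-Min=184/255
L = (Max+Min)/2 = (216+32)/510 = 248/510 = 0.48627… → L = 48.6%
L ≤ 0.5 → S = Δ/(Max+Min) = 184/(216+32) = 184/248 = 0.74193… → S = 74.2%
(the 1/255 factors cancel in S and H, so raw channel differences can be used)
Max is R' → H = 60 × (((G-B)/Δ) mod 6) = 60 × (((40-32)/184) mod 6)
  8/184 = 0.0434…
  H = 60 × 0.0434… = 2.608…° → H = 2.6°
= HSL(2.6°, 74.2%, 48.6%)


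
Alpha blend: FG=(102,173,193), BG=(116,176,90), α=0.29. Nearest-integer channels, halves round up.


C = α×F + (1-α)×B, with 1-α = 0.71
R: 0.29×102 + 0.71×116 = 29.58 + 82.36 = 111.94 → 112
G: 0.29×173 + 0.71×176 = 50.17 + 124.96 = 175.13 → 175
B: 0.29×193 + 0.71×90 = 55.97 + 63.90 = 119.87 → 120
= RGB(112, 175, 120)


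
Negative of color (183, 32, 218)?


Invert: (255-R, 255-G, 255-B)
R: 255-183 = 72
G: 255-32 = 223
B: 255-218 = 37
= RGB(72, 223, 37)


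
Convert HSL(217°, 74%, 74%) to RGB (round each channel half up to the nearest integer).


H=217°, S=0.74, L=0.74
C = (1-|2L-1|)×S = (1-|0.48|)×0.74 = 0.3848
H' = H/60 = 217/60 ≈ 3.6167; X = C×(1-|H' mod 2 - 1|) ≈ 0.1475
m = L - C/2 = 0.74 - 0.1924 = 0.5476
Sector ⌊H'⌋ = 3 → (R',G',B') = (0.0, ≈0.1475, 0.3848)
RGB = ((R'+m)×255, (G'+m)×255, (B'+m)×255) = (139.638, 177.2522, 237.762)
Round half up → RGB(140, 177, 238)


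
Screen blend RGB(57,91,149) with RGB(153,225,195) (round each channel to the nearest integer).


Screen: C = 255 - (255-A)×(255-B)/255, rounded to nearest integer
R: 255 - (255-57)×(255-153)/255 = 255 - 20196/255 ≈ 255 - 79.200 = 175.800 → 176
G: 255 - (255-91)×(255-225)/255 = 255 - 4920/255 ≈ 255 - 19.294 = 235.706 → 236
B: 255 - (255-149)×(255-195)/255 = 255 - 6360/255 ≈ 255 - 24.941 = 230.059 → 230
= RGB(176, 236, 230)


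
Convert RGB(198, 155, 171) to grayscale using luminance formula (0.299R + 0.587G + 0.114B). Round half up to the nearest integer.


Gray = 0.299×R + 0.587×G + 0.114×B
Gray = 0.299×198 + 0.587×155 + 0.114×171
Gray = 59.202 + 90.985 + 19.494
Gray = 169.681 → round half up → 170
Gray = 170


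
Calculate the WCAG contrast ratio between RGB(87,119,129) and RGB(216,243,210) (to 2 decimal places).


Linearize each sRGB channel c=v/255: c/12.92 if c ≤ 0.04045 else ((c+0.055)/1.055)^2.4
L = 0.2126×R_lin + 0.7152×G_lin + 0.0722×B_lin
Color 1 (87,119,129):
  R=87: 87/255≈0.3412 > 0.04045 → ((0.3412+0.055)/1.055)^2.4 ≈ 0.09531
  G=119: 119/255≈0.4667 > 0.04045 → ((0.4667+0.055)/1.055)^2.4 ≈ 0.18447
  B=129: 129/255≈0.5059 > 0.04045 → ((0.5059+0.055)/1.055)^2.4 ≈ 0.21953
  L1 = 0.2126×0.09531 + 0.7152×0.18447 + 0.0722×0.21953 ≈ 0.16805
Color 2 (216,243,210):
  R=216: 216/255≈0.8471 > 0.04045 → ((0.8471+0.055)/1.055)^2.4 ≈ 0.68669
  G=243: 243/255≈0.9529 > 0.04045 → ((0.9529+0.055)/1.055)^2.4 ≈ 0.89627
  B=210: 210/255≈0.8235 > 0.04045 → ((0.8235+0.055)/1.055)^2.4 ≈ 0.64448
  L2 = 0.2126×0.68669 + 0.7152×0.89627 + 0.0722×0.64448 ≈ 0.83353
Lighter = 0.83353, Darker = 0.16805
Ratio = (L_lighter + 0.05) / (L_darker + 0.05)
Ratio = (0.83353 + 0.05) / (0.16805 + 0.05) = 0.88353 / 0.21805 ≈ 4.0520
Ratio ≈ 4.05:1


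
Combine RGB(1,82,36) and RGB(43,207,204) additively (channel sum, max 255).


Additive: each channel = min(255, C₁+C₂)
R: 1+43 = 44 → 44
G: 82+207 = 289 → 255
B: 36+204 = 240 → 240
= RGB(44, 255, 240)


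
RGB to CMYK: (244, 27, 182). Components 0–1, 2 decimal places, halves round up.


R'=244/255≈0.9569, G'=27/255≈0.1059, B'=182/255≈0.7137
K = 1 - max(R',G',B') = 1 - 244/255 = 11/255 = 0.04313… → 0.04
(1-R'-K)/(1-K) simplifies to (max-R)/max with max = 244:
C = (244-244)/244 = 0/244 = 0 → 0.00
M = (244-27)/244 = 217/244 = 0.88934… → 0.89
Y = (244-182)/244 = 62/244 = 0.25409… → 0.25
= CMYK(0.00, 0.89, 0.25, 0.04)


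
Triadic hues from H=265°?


Triadic: equally spaced at 120° intervals
H1 = 265°
H2 = (265 + 120) mod 360 = 25°
H3 = (265 + 240) mod 360 = 145°
Triadic = 265°, 25°, 145°


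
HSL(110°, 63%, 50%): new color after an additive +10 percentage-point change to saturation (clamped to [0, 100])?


Original S = 63%
Adjustment = +10 percentage points
New S = 63 + (10) = 73
Clamp to [0, 100] → 73
= HSL(110°, 73%, 50%)


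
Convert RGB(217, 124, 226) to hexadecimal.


R = 217 → D9 (hex)
G = 124 → 7C (hex)
B = 226 → E2 (hex)
Hex = #D97CE2


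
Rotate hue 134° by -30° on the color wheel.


New hue = (H + rotation) mod 360
New hue = (134 -30) mod 360
= 104 mod 360
= 104°


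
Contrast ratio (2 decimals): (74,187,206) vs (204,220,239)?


Linearize each sRGB channel c=v/255: c/12.92 if c ≤ 0.04045 else ((c+0.055)/1.055)^2.4
L = 0.2126×R_lin + 0.7152×G_lin + 0.0722×B_lin
Color 1 (74,187,206):
  R=74: 74/255≈0.2902 > 0.04045 → ((0.2902+0.055)/1.055)^2.4 ≈ 0.06848
  G=187: 187/255≈0.7333 > 0.04045 → ((0.7333+0.055)/1.055)^2.4 ≈ 0.49693
  B=206: 206/255≈0.8078 > 0.04045 → ((0.8078+0.055)/1.055)^2.4 ≈ 0.61721
  L1 = 0.2126×0.06848 + 0.7152×0.49693 + 0.0722×0.61721 ≈ 0.41453
Color 2 (204,220,239):
  R=204: 204/255≈0.8000 > 0.04045 → ((0.8000+0.055)/1.055)^2.4 ≈ 0.60383
  G=220: 220/255≈0.8627 > 0.04045 → ((0.8627+0.055)/1.055)^2.4 ≈ 0.71569
  B=239: 239/255≈0.9373 > 0.04045 → ((0.9373+0.055)/1.055)^2.4 ≈ 0.86316
  L2 = 0.2126×0.60383 + 0.7152×0.71569 + 0.0722×0.86316 ≈ 0.70256
Lighter = 0.70256, Darker = 0.41453
Ratio = (L_lighter + 0.05) / (L_darker + 0.05)
Ratio = (0.70256 + 0.05) / (0.41453 + 0.05) = 0.75256 / 0.46453 ≈ 1.6201
Ratio ≈ 1.62:1


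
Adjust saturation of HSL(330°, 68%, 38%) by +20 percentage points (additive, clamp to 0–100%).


Original S = 68%
Adjustment = +20 percentage points
New S = 68 + (20) = 88
Clamp to [0, 100] → 88
= HSL(330°, 88%, 38%)


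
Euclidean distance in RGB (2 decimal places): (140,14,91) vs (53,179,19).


d = √[(R₁-R₂)² + (G₁-G₂)² + (B₁-B₂)²]
d = √[(140-53)² + (14-179)² + (91-19)²]
d = √[7569 + 27225 + 5184]
d = √39978
d ≈ 199.94


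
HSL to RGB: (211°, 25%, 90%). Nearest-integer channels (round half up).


H=211°, S=0.25, L=0.90
C = (1-|2L-1|)×S = (1-|0.80|)×0.25 = 0.05
H' = H/60 = 211/60 ≈ 3.5167; X = C×(1-|H' mod 2 - 1|) ≈ 0.0242
m = L - C/2 = 0.90 - 0.025 = 0.875
Sector ⌊H'⌋ = 3 → (R',G',B') = (0.0, ≈0.0242, 0.05)
RGB = ((R'+m)×255, (G'+m)×255, (B'+m)×255) = (223.125, 229.2875, 235.875)
Round half up → RGB(223, 229, 236)


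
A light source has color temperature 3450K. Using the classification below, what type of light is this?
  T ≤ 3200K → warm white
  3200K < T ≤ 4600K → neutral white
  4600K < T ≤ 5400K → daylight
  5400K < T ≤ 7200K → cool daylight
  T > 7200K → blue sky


Temperature: 3450K
3200K < 3450K ≤ 4600K → neutral white
Classification: neutral white


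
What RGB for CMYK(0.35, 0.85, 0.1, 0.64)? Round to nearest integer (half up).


R = 255 × (1-C) × (1-K) = 255 × 0.65 × 0.36 = 59.67 → 60
G = 255 × (1-M) × (1-K) = 255 × 0.15 × 0.36 = 13.77 → 14
B = 255 × (1-Y) × (1-K) = 255 × 0.90 × 0.36 = 82.62 → 83
= RGB(60, 14, 83)


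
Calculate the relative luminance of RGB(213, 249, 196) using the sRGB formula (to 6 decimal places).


Linearize each channel (sRGB transfer function): c = v/255; c_lin = c/12.92 if c ≤ 0.04045, else ((c+0.055)/1.055)^2.4
  R: 213/255 ≈ 0.835294 > 0.04045 → ((0.835294+0.055)/1.055)^2.4 ≈ 0.665387
  G: 249/255 ≈ 0.976471 > 0.04045 → ((0.976471+0.055)/1.055)^2.4 ≈ 0.947307
  B: 196/255 ≈ 0.768627 > 0.04045 → ((0.768627+0.055)/1.055)^2.4 ≈ 0.552011
R_lin = 0.665387, G_lin = 0.947307, B_lin = 0.552011
L = 0.2126×R + 0.7152×G + 0.0722×B
L = 0.2126×0.665387 + 0.7152×0.947307 + 0.0722×0.552011
L ≈ 0.858830


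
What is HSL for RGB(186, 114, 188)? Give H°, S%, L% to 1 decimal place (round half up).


Normalize: R'=186/255≈0.7294, G'=114/255≈0.4471, B'=188/255≈0.7373
Max=188/255, Min=114/255, Δ=Max-Min=74/255
L = (Max+Min)/2 = (188+114)/510 = 302/510 = 0.59215… → L = 59.2%
L > 0.5 → S = Δ/(2-Max-Min) = 74/(510-188-114) = 74/208 = 0.35576… → S = 35.6%
(the 1/255 factors cancel in S and H, so raw channel differences can be used)
Max is B' → H = 60 × ((R-G)/Δ + 4) = 60 × ((186-114)/74 + 4)
  72/74 + 4 = 0.9729… + 4 = 4.9729…
  H = 60 × 4.9729… = 298.378…° → H = 298.4°
= HSL(298.4°, 35.6%, 59.2%)


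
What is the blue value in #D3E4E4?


Color: #D3E4E4
R = D3 = 211
G = E4 = 228
B = E4 = 228
Blue = 228


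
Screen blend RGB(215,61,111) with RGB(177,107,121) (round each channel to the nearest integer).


Screen: C = 255 - (255-A)×(255-B)/255, rounded to nearest integer
R: 255 - (255-215)×(255-177)/255 = 255 - 3120/255 ≈ 255 - 12.235 = 242.765 → 243
G: 255 - (255-61)×(255-107)/255 = 255 - 28712/255 ≈ 255 - 112.596 = 142.404 → 142
B: 255 - (255-111)×(255-121)/255 = 255 - 19296/255 ≈ 255 - 75.671 = 179.329 → 179
= RGB(243, 142, 179)


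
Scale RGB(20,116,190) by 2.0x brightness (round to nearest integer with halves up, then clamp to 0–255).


Multiply each channel by 2.0, round half up, clamp to [0, 255]
R: 20×2.0 = 40
G: 116×2.0 = 232
B: 190×2.0 = 380 → clamp → 255
= RGB(40, 232, 255)


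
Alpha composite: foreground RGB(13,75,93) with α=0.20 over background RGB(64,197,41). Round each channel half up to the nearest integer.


C = α×F + (1-α)×B, with 1-α = 0.80
R: 0.20×13 + 0.80×64 = 2.60 + 51.20 = 53.80 → 54
G: 0.20×75 + 0.80×197 = 15.00 + 157.60 = 172.60 → 173
B: 0.20×93 + 0.80×41 = 18.60 + 32.80 = 51.40 → 51
= RGB(54, 173, 51)


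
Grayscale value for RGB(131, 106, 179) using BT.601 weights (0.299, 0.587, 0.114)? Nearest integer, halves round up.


Gray = 0.299×R + 0.587×G + 0.114×B
Gray = 0.299×131 + 0.587×106 + 0.114×179
Gray = 39.169 + 62.222 + 20.406
Gray = 121.797 → round half up → 122
Gray = 122


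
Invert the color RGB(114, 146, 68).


Invert: (255-R, 255-G, 255-B)
R: 255-114 = 141
G: 255-146 = 109
B: 255-68 = 187
= RGB(141, 109, 187)


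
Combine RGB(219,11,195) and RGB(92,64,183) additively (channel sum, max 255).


Additive: each channel = min(255, C₁+C₂)
R: 219+92 = 311 → 255
G: 11+64 = 75 → 75
B: 195+183 = 378 → 255
= RGB(255, 75, 255)


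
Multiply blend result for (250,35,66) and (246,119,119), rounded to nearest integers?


Multiply: C = A×B/255, rounded to nearest integer
R: 250×246/255 = 61500/255 ≈ 241.176 → 241
G: 35×119/255 = 4165/255 ≈ 16.333 → 16
B: 66×119/255 = 7854/255 ≈ 30.800 → 31
= RGB(241, 16, 31)


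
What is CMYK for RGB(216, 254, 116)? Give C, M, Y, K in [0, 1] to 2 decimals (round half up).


R'=216/255≈0.8471, G'=254/255≈0.9961, B'=116/255≈0.4549
K = 1 - max(R',G',B') = 1 - 254/255 = 1/255 = 0.00392… → 0.00
(1-R'-K)/(1-K) simplifies to (max-R)/max with max = 254:
C = (254-216)/254 = 38/254 = 0.14960… → 0.15
M = (254-254)/254 = 0/254 = 0 → 0.00
Y = (254-116)/254 = 138/254 = 0.54330… → 0.54
= CMYK(0.15, 0.00, 0.54, 0.00)


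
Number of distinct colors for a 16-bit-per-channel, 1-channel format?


Total bits = 16 bits/channel × 1 channels = 16 bits
Distinct colors = 2^16
= 65,536 colors


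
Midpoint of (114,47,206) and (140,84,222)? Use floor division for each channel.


Midpoint: each channel = ⌊(C₁+C₂)/2⌋
R: ⌊(114+140)/2⌋ = 127
G: ⌊(47+84)/2⌋ = 65
B: ⌊(206+222)/2⌋ = 214
= RGB(127, 65, 214)


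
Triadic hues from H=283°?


Triadic: equally spaced at 120° intervals
H1 = 283°
H2 = (283 + 120) mod 360 = 43°
H3 = (283 + 240) mod 360 = 163°
Triadic = 283°, 43°, 163°


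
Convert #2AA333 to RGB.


2A → 42 (R)
A3 → 163 (G)
33 → 51 (B)
= RGB(42, 163, 51)


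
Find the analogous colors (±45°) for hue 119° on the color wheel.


Base hue: 119°
Left analog: (119 - 45) mod 360 = 74°
Right analog: (119 + 45) mod 360 = 164°
Analogous hues = 74° and 164°


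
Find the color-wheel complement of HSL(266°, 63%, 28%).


Complement = opposite side of color wheel = hue + 180°
H' = (266 + 180) mod 360 = 86°
S and L unchanged.
= HSL(86°, 63%, 28%)


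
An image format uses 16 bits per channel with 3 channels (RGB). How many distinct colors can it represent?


Total bits = 16 bits/channel × 3 channels = 48 bits
Distinct colors = 2^48
= 281,474,976,710,656 colors


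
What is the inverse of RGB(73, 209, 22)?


Invert: (255-R, 255-G, 255-B)
R: 255-73 = 182
G: 255-209 = 46
B: 255-22 = 233
= RGB(182, 46, 233)


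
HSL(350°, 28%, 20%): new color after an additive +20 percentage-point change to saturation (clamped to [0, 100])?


Original S = 28%
Adjustment = +20 percentage points
New S = 28 + (20) = 48
Clamp to [0, 100] → 48
= HSL(350°, 48%, 20%)


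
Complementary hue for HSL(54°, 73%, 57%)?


Complement = opposite side of color wheel = hue + 180°
H' = (54 + 180) mod 360 = 234°
S and L unchanged.
= HSL(234°, 73%, 57%)


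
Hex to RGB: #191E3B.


19 → 25 (R)
1E → 30 (G)
3B → 59 (B)
= RGB(25, 30, 59)


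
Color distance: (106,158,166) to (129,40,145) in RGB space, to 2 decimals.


d = √[(R₁-R₂)² + (G₁-G₂)² + (B₁-B₂)²]
d = √[(106-129)² + (158-40)² + (166-145)²]
d = √[529 + 13924 + 441]
d = √14894
d ≈ 122.04


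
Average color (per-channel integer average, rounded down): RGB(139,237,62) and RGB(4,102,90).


Midpoint: each channel = ⌊(C₁+C₂)/2⌋
R: ⌊(139+4)/2⌋ = 71
G: ⌊(237+102)/2⌋ = 169
B: ⌊(62+90)/2⌋ = 76
= RGB(71, 169, 76)


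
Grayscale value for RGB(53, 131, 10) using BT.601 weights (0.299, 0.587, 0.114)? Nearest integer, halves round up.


Gray = 0.299×R + 0.587×G + 0.114×B
Gray = 0.299×53 + 0.587×131 + 0.114×10
Gray = 15.847 + 76.897 + 1.140
Gray = 93.884 → round half up → 94
Gray = 94


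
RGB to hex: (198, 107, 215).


R = 198 → C6 (hex)
G = 107 → 6B (hex)
B = 215 → D7 (hex)
Hex = #C66BD7


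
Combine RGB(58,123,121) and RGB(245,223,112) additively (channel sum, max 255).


Additive: each channel = min(255, C₁+C₂)
R: 58+245 = 303 → 255
G: 123+223 = 346 → 255
B: 121+112 = 233 → 233
= RGB(255, 255, 233)


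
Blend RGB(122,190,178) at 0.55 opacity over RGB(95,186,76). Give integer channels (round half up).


C = α×F + (1-α)×B, with 1-α = 0.45
R: 0.55×122 + 0.45×95 = 67.10 + 42.75 = 109.85 → 110
G: 0.55×190 + 0.45×186 = 104.50 + 83.70 = 188.20 → 188
B: 0.55×178 + 0.45×76 = 97.90 + 34.20 = 132.10 → 132
= RGB(110, 188, 132)


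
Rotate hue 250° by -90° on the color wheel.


New hue = (H + rotation) mod 360
New hue = (250 -90) mod 360
= 160 mod 360
= 160°


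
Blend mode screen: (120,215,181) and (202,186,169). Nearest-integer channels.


Screen: C = 255 - (255-A)×(255-B)/255, rounded to nearest integer
R: 255 - (255-120)×(255-202)/255 = 255 - 7155/255 ≈ 255 - 28.059 = 226.941 → 227
G: 255 - (255-215)×(255-186)/255 = 255 - 2760/255 ≈ 255 - 10.824 = 244.176 → 244
B: 255 - (255-181)×(255-169)/255 = 255 - 6364/255 ≈ 255 - 24.957 = 230.043 → 230
= RGB(227, 244, 230)


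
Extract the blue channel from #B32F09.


Color: #B32F09
R = B3 = 179
G = 2F = 47
B = 09 = 9
Blue = 9


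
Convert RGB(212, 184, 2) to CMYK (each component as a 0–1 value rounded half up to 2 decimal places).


R'=212/255≈0.8314, G'=184/255≈0.7216, B'=2/255≈0.0078
K = 1 - max(R',G',B') = 1 - 212/255 = 43/255 = 0.16862… → 0.17
(1-R'-K)/(1-K) simplifies to (max-R)/max with max = 212:
C = (212-212)/212 = 0/212 = 0 → 0.00
M = (212-184)/212 = 28/212 = 0.13207… → 0.13
Y = (212-2)/212 = 210/212 = 0.99056… → 0.99
= CMYK(0.00, 0.13, 0.99, 0.17)


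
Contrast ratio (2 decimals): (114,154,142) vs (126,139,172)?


Linearize each sRGB channel c=v/255: c/12.92 if c ≤ 0.04045 else ((c+0.055)/1.055)^2.4
L = 0.2126×R_lin + 0.7152×G_lin + 0.0722×B_lin
Color 1 (114,154,142):
  R=114: 114/255≈0.4471 > 0.04045 → ((0.4471+0.055)/1.055)^2.4 ≈ 0.16827
  G=154: 154/255≈0.6039 > 0.04045 → ((0.6039+0.055)/1.055)^2.4 ≈ 0.32314
  B=142: 142/255≈0.5569 > 0.04045 → ((0.5569+0.055)/1.055)^2.4 ≈ 0.27050
  L1 = 0.2126×0.16827 + 0.7152×0.32314 + 0.0722×0.27050 ≈ 0.28642
Color 2 (126,139,172):
  R=126: 126/255≈0.4941 > 0.04045 → ((0.4941+0.055)/1.055)^2.4 ≈ 0.20864
  G=139: 139/255≈0.5451 > 0.04045 → ((0.5451+0.055)/1.055)^2.4 ≈ 0.25818
  B=172: 172/255≈0.6745 > 0.04045 → ((0.6745+0.055)/1.055)^2.4 ≈ 0.41254
  L2 = 0.2126×0.20864 + 0.7152×0.25818 + 0.0722×0.41254 ≈ 0.25879
Lighter = 0.28642, Darker = 0.25879
Ratio = (L_lighter + 0.05) / (L_darker + 0.05)
Ratio = (0.28642 + 0.05) / (0.25879 + 0.05) = 0.33642 / 0.30879 ≈ 1.0895
Ratio ≈ 1.09:1
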